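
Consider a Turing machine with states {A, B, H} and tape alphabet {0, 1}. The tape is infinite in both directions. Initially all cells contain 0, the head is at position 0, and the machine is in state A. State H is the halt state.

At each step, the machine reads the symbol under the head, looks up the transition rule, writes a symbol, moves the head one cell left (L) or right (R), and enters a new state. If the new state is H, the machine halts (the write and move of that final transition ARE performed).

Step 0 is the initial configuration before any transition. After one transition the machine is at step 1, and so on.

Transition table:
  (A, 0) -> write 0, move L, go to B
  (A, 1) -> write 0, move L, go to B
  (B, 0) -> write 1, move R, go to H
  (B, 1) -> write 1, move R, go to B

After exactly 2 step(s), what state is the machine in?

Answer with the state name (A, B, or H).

Answer: H

Derivation:
Step 1: in state A at pos 0, read 0 -> (A,0)->write 0,move L,goto B. Now: state=B, head=-1, tape[-2..1]=0000 (head:  ^)
Step 2: in state B at pos -1, read 0 -> (B,0)->write 1,move R,goto H. Now: state=H, head=0, tape[-2..1]=0100 (head:   ^)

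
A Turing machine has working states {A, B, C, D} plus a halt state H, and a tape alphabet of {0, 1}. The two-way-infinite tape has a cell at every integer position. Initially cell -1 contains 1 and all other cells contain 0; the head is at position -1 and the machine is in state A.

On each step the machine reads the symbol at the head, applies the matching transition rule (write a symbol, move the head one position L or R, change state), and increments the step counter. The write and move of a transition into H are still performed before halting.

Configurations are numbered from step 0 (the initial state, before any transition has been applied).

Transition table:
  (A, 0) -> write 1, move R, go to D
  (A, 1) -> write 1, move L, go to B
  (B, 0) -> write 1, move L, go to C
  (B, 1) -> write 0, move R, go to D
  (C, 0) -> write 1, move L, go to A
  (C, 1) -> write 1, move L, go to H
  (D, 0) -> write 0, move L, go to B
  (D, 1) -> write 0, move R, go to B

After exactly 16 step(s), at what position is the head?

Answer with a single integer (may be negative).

Step 1: in state A at pos -1, read 1 -> (A,1)->write 1,move L,goto B. Now: state=B, head=-2, tape[-3..0]=0010 (head:  ^)
Step 2: in state B at pos -2, read 0 -> (B,0)->write 1,move L,goto C. Now: state=C, head=-3, tape[-4..0]=00110 (head:  ^)
Step 3: in state C at pos -3, read 0 -> (C,0)->write 1,move L,goto A. Now: state=A, head=-4, tape[-5..0]=001110 (head:  ^)
Step 4: in state A at pos -4, read 0 -> (A,0)->write 1,move R,goto D. Now: state=D, head=-3, tape[-5..0]=011110 (head:   ^)
Step 5: in state D at pos -3, read 1 -> (D,1)->write 0,move R,goto B. Now: state=B, head=-2, tape[-5..0]=010110 (head:    ^)
Step 6: in state B at pos -2, read 1 -> (B,1)->write 0,move R,goto D. Now: state=D, head=-1, tape[-5..0]=010010 (head:     ^)
Step 7: in state D at pos -1, read 1 -> (D,1)->write 0,move R,goto B. Now: state=B, head=0, tape[-5..1]=0100000 (head:      ^)
Step 8: in state B at pos 0, read 0 -> (B,0)->write 1,move L,goto C. Now: state=C, head=-1, tape[-5..1]=0100010 (head:     ^)
Step 9: in state C at pos -1, read 0 -> (C,0)->write 1,move L,goto A. Now: state=A, head=-2, tape[-5..1]=0100110 (head:    ^)
Step 10: in state A at pos -2, read 0 -> (A,0)->write 1,move R,goto D. Now: state=D, head=-1, tape[-5..1]=0101110 (head:     ^)
Step 11: in state D at pos -1, read 1 -> (D,1)->write 0,move R,goto B. Now: state=B, head=0, tape[-5..1]=0101010 (head:      ^)
Step 12: in state B at pos 0, read 1 -> (B,1)->write 0,move R,goto D. Now: state=D, head=1, tape[-5..2]=01010000 (head:       ^)
Step 13: in state D at pos 1, read 0 -> (D,0)->write 0,move L,goto B. Now: state=B, head=0, tape[-5..2]=01010000 (head:      ^)
Step 14: in state B at pos 0, read 0 -> (B,0)->write 1,move L,goto C. Now: state=C, head=-1, tape[-5..2]=01010100 (head:     ^)
Step 15: in state C at pos -1, read 0 -> (C,0)->write 1,move L,goto A. Now: state=A, head=-2, tape[-5..2]=01011100 (head:    ^)
Step 16: in state A at pos -2, read 1 -> (A,1)->write 1,move L,goto B. Now: state=B, head=-3, tape[-5..2]=01011100 (head:   ^)

Answer: -3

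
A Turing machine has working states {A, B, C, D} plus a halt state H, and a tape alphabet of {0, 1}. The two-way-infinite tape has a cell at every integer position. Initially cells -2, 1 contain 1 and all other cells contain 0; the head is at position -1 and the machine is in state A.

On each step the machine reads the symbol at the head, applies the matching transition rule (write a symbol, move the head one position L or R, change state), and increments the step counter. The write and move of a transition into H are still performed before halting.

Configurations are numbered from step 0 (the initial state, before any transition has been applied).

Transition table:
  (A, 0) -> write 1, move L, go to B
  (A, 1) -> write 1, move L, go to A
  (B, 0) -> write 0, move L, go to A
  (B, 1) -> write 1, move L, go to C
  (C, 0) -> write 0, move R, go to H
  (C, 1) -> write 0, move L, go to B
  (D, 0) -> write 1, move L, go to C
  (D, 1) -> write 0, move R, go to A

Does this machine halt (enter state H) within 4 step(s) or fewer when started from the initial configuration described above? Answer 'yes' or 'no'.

Answer: yes

Derivation:
Step 1: in state A at pos -1, read 0 -> (A,0)->write 1,move L,goto B. Now: state=B, head=-2, tape[-3..2]=011010 (head:  ^)
Step 2: in state B at pos -2, read 1 -> (B,1)->write 1,move L,goto C. Now: state=C, head=-3, tape[-4..2]=0011010 (head:  ^)
Step 3: in state C at pos -3, read 0 -> (C,0)->write 0,move R,goto H. Now: state=H, head=-2, tape[-4..2]=0011010 (head:   ^)
State H reached at step 3; 3 <= 4 -> yes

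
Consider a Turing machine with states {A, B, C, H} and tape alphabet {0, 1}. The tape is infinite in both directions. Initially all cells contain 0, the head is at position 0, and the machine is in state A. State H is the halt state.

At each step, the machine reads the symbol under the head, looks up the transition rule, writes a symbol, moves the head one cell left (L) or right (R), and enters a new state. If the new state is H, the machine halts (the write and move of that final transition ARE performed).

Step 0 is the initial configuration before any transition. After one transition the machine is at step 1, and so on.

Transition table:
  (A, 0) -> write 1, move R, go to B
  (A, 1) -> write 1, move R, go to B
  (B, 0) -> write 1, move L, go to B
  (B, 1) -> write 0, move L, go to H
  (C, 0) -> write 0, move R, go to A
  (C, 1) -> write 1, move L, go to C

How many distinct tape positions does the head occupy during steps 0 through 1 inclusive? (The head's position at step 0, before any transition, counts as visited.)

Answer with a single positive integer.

Answer: 2

Derivation:
Step 1: in state A at pos 0, read 0 -> (A,0)->write 1,move R,goto B. Now: state=B, head=1, tape[-1..2]=0100 (head:   ^)
Head positions at steps 0..1: starting at 0, distinct positions visited = {0, 1} -> 2 position(s)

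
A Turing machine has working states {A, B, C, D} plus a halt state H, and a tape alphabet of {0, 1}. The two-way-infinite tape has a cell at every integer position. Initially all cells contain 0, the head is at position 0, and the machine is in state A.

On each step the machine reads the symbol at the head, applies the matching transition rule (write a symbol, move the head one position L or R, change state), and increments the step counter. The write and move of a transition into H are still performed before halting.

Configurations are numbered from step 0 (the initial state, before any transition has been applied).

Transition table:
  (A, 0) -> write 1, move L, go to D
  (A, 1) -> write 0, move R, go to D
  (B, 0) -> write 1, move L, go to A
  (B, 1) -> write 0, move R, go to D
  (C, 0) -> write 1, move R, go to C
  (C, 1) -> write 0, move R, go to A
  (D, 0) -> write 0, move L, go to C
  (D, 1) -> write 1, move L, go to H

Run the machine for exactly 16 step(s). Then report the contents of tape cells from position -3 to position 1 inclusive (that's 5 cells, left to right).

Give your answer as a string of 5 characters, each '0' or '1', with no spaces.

Answer: 11011

Derivation:
Step 1: in state A at pos 0, read 0 -> (A,0)->write 1,move L,goto D. Now: state=D, head=-1, tape[-2..1]=0010 (head:  ^)
Step 2: in state D at pos -1, read 0 -> (D,0)->write 0,move L,goto C. Now: state=C, head=-2, tape[-3..1]=00010 (head:  ^)
Step 3: in state C at pos -2, read 0 -> (C,0)->write 1,move R,goto C. Now: state=C, head=-1, tape[-3..1]=01010 (head:   ^)
Step 4: in state C at pos -1, read 0 -> (C,0)->write 1,move R,goto C. Now: state=C, head=0, tape[-3..1]=01110 (head:    ^)
Step 5: in state C at pos 0, read 1 -> (C,1)->write 0,move R,goto A. Now: state=A, head=1, tape[-3..2]=011000 (head:     ^)
Step 6: in state A at pos 1, read 0 -> (A,0)->write 1,move L,goto D. Now: state=D, head=0, tape[-3..2]=011010 (head:    ^)
Step 7: in state D at pos 0, read 0 -> (D,0)->write 0,move L,goto C. Now: state=C, head=-1, tape[-3..2]=011010 (head:   ^)
Step 8: in state C at pos -1, read 1 -> (C,1)->write 0,move R,goto A. Now: state=A, head=0, tape[-3..2]=010010 (head:    ^)
Step 9: in state A at pos 0, read 0 -> (A,0)->write 1,move L,goto D. Now: state=D, head=-1, tape[-3..2]=010110 (head:   ^)
Step 10: in state D at pos -1, read 0 -> (D,0)->write 0,move L,goto C. Now: state=C, head=-2, tape[-3..2]=010110 (head:  ^)
Step 11: in state C at pos -2, read 1 -> (C,1)->write 0,move R,goto A. Now: state=A, head=-1, tape[-3..2]=000110 (head:   ^)
Step 12: in state A at pos -1, read 0 -> (A,0)->write 1,move L,goto D. Now: state=D, head=-2, tape[-3..2]=001110 (head:  ^)
Step 13: in state D at pos -2, read 0 -> (D,0)->write 0,move L,goto C. Now: state=C, head=-3, tape[-4..2]=0001110 (head:  ^)
Step 14: in state C at pos -3, read 0 -> (C,0)->write 1,move R,goto C. Now: state=C, head=-2, tape[-4..2]=0101110 (head:   ^)
Step 15: in state C at pos -2, read 0 -> (C,0)->write 1,move R,goto C. Now: state=C, head=-1, tape[-4..2]=0111110 (head:    ^)
Step 16: in state C at pos -1, read 1 -> (C,1)->write 0,move R,goto A. Now: state=A, head=0, tape[-4..2]=0110110 (head:     ^)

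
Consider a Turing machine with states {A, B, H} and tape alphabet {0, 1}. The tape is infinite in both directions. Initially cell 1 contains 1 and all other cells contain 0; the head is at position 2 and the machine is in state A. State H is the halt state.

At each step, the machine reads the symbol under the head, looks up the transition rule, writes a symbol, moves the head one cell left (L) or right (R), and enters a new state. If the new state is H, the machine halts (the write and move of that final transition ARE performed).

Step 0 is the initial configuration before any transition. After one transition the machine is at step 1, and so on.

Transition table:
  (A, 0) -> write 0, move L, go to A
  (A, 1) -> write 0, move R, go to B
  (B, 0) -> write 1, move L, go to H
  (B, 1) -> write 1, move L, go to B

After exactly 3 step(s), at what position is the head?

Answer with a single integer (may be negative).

Step 1: in state A at pos 2, read 0 -> (A,0)->write 0,move L,goto A. Now: state=A, head=1, tape[0..3]=0100 (head:  ^)
Step 2: in state A at pos 1, read 1 -> (A,1)->write 0,move R,goto B. Now: state=B, head=2, tape[0..3]=0000 (head:   ^)
Step 3: in state B at pos 2, read 0 -> (B,0)->write 1,move L,goto H. Now: state=H, head=1, tape[0..3]=0010 (head:  ^)

Answer: 1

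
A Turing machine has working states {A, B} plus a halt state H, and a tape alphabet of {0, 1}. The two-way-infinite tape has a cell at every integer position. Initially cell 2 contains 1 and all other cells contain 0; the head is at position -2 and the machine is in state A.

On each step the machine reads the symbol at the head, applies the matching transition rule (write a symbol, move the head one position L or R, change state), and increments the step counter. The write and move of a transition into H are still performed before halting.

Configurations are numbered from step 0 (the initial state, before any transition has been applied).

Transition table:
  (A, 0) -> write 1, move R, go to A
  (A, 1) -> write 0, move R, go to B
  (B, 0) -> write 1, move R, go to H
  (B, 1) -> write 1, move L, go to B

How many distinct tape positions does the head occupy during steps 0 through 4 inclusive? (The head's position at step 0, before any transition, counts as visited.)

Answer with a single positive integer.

Step 1: in state A at pos -2, read 0 -> (A,0)->write 1,move R,goto A. Now: state=A, head=-1, tape[-3..3]=0100010 (head:   ^)
Step 2: in state A at pos -1, read 0 -> (A,0)->write 1,move R,goto A. Now: state=A, head=0, tape[-3..3]=0110010 (head:    ^)
Step 3: in state A at pos 0, read 0 -> (A,0)->write 1,move R,goto A. Now: state=A, head=1, tape[-3..3]=0111010 (head:     ^)
Step 4: in state A at pos 1, read 0 -> (A,0)->write 1,move R,goto A. Now: state=A, head=2, tape[-3..3]=0111110 (head:      ^)
Head positions at steps 0..4: starting at -2, distinct positions visited = {-2, -1, 0, 1, 2} -> 5 position(s)

Answer: 5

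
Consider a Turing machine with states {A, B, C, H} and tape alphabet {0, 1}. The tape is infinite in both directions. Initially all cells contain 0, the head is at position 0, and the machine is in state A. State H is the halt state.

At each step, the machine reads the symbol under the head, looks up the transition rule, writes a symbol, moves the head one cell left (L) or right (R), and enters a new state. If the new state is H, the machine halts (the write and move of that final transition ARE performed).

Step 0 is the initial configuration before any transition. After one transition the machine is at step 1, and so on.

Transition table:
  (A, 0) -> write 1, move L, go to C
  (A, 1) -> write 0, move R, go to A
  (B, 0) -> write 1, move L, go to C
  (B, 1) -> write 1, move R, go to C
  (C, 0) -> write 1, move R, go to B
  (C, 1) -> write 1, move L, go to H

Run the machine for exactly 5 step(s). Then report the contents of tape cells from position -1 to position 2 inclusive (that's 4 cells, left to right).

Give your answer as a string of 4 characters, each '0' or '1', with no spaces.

Answer: 1111

Derivation:
Step 1: in state A at pos 0, read 0 -> (A,0)->write 1,move L,goto C. Now: state=C, head=-1, tape[-2..1]=0010 (head:  ^)
Step 2: in state C at pos -1, read 0 -> (C,0)->write 1,move R,goto B. Now: state=B, head=0, tape[-2..1]=0110 (head:   ^)
Step 3: in state B at pos 0, read 1 -> (B,1)->write 1,move R,goto C. Now: state=C, head=1, tape[-2..2]=01100 (head:    ^)
Step 4: in state C at pos 1, read 0 -> (C,0)->write 1,move R,goto B. Now: state=B, head=2, tape[-2..3]=011100 (head:     ^)
Step 5: in state B at pos 2, read 0 -> (B,0)->write 1,move L,goto C. Now: state=C, head=1, tape[-2..3]=011110 (head:    ^)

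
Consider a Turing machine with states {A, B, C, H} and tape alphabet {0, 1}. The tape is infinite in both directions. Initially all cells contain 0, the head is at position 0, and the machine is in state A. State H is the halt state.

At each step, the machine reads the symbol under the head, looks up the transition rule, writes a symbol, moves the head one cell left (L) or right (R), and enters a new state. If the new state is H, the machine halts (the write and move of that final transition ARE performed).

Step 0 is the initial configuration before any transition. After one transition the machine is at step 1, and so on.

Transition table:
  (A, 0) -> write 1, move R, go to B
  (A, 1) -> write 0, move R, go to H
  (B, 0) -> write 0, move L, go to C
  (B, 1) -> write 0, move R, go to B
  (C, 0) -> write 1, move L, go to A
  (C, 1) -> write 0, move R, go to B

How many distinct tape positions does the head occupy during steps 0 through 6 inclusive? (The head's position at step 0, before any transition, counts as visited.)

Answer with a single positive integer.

Answer: 3

Derivation:
Step 1: in state A at pos 0, read 0 -> (A,0)->write 1,move R,goto B. Now: state=B, head=1, tape[-1..2]=0100 (head:   ^)
Step 2: in state B at pos 1, read 0 -> (B,0)->write 0,move L,goto C. Now: state=C, head=0, tape[-1..2]=0100 (head:  ^)
Step 3: in state C at pos 0, read 1 -> (C,1)->write 0,move R,goto B. Now: state=B, head=1, tape[-1..2]=0000 (head:   ^)
Step 4: in state B at pos 1, read 0 -> (B,0)->write 0,move L,goto C. Now: state=C, head=0, tape[-1..2]=0000 (head:  ^)
Step 5: in state C at pos 0, read 0 -> (C,0)->write 1,move L,goto A. Now: state=A, head=-1, tape[-2..2]=00100 (head:  ^)
Step 6: in state A at pos -1, read 0 -> (A,0)->write 1,move R,goto B. Now: state=B, head=0, tape[-2..2]=01100 (head:   ^)
Head positions at steps 0..6: starting at 0, distinct positions visited = {-1, 0, 1} -> 3 position(s)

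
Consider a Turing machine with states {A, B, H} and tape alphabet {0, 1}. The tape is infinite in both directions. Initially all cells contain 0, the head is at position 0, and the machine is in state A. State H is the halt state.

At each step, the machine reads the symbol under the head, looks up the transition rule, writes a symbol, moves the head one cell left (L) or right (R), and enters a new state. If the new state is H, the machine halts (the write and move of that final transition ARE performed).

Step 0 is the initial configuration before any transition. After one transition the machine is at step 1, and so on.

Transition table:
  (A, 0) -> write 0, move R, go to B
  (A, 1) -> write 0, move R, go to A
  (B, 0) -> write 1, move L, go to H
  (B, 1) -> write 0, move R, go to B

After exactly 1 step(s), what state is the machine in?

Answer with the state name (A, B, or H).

Answer: B

Derivation:
Step 1: in state A at pos 0, read 0 -> (A,0)->write 0,move R,goto B. Now: state=B, head=1, tape[-1..2]=0000 (head:   ^)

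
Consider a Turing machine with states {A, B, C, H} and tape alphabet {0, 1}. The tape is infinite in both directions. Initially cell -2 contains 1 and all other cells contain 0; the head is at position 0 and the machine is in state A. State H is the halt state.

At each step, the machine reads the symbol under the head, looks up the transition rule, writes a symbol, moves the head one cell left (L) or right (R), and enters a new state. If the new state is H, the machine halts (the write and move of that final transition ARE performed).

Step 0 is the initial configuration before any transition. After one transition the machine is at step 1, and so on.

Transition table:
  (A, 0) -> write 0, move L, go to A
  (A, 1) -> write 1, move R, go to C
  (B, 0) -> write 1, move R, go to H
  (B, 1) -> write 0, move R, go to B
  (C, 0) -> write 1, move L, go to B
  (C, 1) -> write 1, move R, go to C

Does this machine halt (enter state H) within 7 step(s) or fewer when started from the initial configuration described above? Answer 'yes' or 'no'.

Answer: yes

Derivation:
Step 1: in state A at pos 0, read 0 -> (A,0)->write 0,move L,goto A. Now: state=A, head=-1, tape[-3..1]=01000 (head:   ^)
Step 2: in state A at pos -1, read 0 -> (A,0)->write 0,move L,goto A. Now: state=A, head=-2, tape[-3..1]=01000 (head:  ^)
Step 3: in state A at pos -2, read 1 -> (A,1)->write 1,move R,goto C. Now: state=C, head=-1, tape[-3..1]=01000 (head:   ^)
Step 4: in state C at pos -1, read 0 -> (C,0)->write 1,move L,goto B. Now: state=B, head=-2, tape[-3..1]=01100 (head:  ^)
Step 5: in state B at pos -2, read 1 -> (B,1)->write 0,move R,goto B. Now: state=B, head=-1, tape[-3..1]=00100 (head:   ^)
Step 6: in state B at pos -1, read 1 -> (B,1)->write 0,move R,goto B. Now: state=B, head=0, tape[-3..1]=00000 (head:    ^)
Step 7: in state B at pos 0, read 0 -> (B,0)->write 1,move R,goto H. Now: state=H, head=1, tape[-3..2]=000100 (head:     ^)
State H reached at step 7; 7 <= 7 -> yes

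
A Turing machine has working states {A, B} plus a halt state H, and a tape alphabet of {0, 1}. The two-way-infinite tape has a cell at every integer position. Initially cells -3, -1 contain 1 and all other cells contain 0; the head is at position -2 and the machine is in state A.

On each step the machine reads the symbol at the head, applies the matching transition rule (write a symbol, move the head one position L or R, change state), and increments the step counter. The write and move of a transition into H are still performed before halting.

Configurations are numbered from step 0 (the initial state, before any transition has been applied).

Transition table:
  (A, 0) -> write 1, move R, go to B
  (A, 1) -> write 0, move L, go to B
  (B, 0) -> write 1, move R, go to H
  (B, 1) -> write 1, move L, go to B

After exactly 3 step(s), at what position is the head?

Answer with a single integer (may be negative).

Answer: -3

Derivation:
Step 1: in state A at pos -2, read 0 -> (A,0)->write 1,move R,goto B. Now: state=B, head=-1, tape[-4..0]=01110 (head:    ^)
Step 2: in state B at pos -1, read 1 -> (B,1)->write 1,move L,goto B. Now: state=B, head=-2, tape[-4..0]=01110 (head:   ^)
Step 3: in state B at pos -2, read 1 -> (B,1)->write 1,move L,goto B. Now: state=B, head=-3, tape[-4..0]=01110 (head:  ^)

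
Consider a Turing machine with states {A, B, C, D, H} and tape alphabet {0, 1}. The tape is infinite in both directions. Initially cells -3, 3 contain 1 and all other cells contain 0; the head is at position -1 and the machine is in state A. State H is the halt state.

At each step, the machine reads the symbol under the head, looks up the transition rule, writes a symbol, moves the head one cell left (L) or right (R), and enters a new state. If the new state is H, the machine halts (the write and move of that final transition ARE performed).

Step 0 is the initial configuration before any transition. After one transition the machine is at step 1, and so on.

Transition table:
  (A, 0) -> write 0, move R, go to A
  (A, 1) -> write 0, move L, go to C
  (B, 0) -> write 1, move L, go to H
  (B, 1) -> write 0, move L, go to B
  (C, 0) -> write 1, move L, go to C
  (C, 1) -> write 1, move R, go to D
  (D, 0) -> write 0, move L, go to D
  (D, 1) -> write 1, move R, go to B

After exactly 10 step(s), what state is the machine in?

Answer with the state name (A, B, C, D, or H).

Answer: C

Derivation:
Step 1: in state A at pos -1, read 0 -> (A,0)->write 0,move R,goto A. Now: state=A, head=0, tape[-4..4]=010000010 (head:     ^)
Step 2: in state A at pos 0, read 0 -> (A,0)->write 0,move R,goto A. Now: state=A, head=1, tape[-4..4]=010000010 (head:      ^)
Step 3: in state A at pos 1, read 0 -> (A,0)->write 0,move R,goto A. Now: state=A, head=2, tape[-4..4]=010000010 (head:       ^)
Step 4: in state A at pos 2, read 0 -> (A,0)->write 0,move R,goto A. Now: state=A, head=3, tape[-4..4]=010000010 (head:        ^)
Step 5: in state A at pos 3, read 1 -> (A,1)->write 0,move L,goto C. Now: state=C, head=2, tape[-4..4]=010000000 (head:       ^)
Step 6: in state C at pos 2, read 0 -> (C,0)->write 1,move L,goto C. Now: state=C, head=1, tape[-4..4]=010000100 (head:      ^)
Step 7: in state C at pos 1, read 0 -> (C,0)->write 1,move L,goto C. Now: state=C, head=0, tape[-4..4]=010001100 (head:     ^)
Step 8: in state C at pos 0, read 0 -> (C,0)->write 1,move L,goto C. Now: state=C, head=-1, tape[-4..4]=010011100 (head:    ^)
Step 9: in state C at pos -1, read 0 -> (C,0)->write 1,move L,goto C. Now: state=C, head=-2, tape[-4..4]=010111100 (head:   ^)
Step 10: in state C at pos -2, read 0 -> (C,0)->write 1,move L,goto C. Now: state=C, head=-3, tape[-4..4]=011111100 (head:  ^)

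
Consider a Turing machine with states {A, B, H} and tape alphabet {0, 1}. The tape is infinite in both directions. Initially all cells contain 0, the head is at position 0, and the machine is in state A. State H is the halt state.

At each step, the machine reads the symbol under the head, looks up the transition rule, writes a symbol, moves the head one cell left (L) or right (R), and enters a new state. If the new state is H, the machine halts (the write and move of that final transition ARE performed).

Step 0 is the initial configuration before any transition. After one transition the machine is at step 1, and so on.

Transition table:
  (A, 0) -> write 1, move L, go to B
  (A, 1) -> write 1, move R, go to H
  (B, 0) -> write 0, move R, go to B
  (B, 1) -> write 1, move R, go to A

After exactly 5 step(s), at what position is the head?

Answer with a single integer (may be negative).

Answer: 1

Derivation:
Step 1: in state A at pos 0, read 0 -> (A,0)->write 1,move L,goto B. Now: state=B, head=-1, tape[-2..1]=0010 (head:  ^)
Step 2: in state B at pos -1, read 0 -> (B,0)->write 0,move R,goto B. Now: state=B, head=0, tape[-2..1]=0010 (head:   ^)
Step 3: in state B at pos 0, read 1 -> (B,1)->write 1,move R,goto A. Now: state=A, head=1, tape[-2..2]=00100 (head:    ^)
Step 4: in state A at pos 1, read 0 -> (A,0)->write 1,move L,goto B. Now: state=B, head=0, tape[-2..2]=00110 (head:   ^)
Step 5: in state B at pos 0, read 1 -> (B,1)->write 1,move R,goto A. Now: state=A, head=1, tape[-2..2]=00110 (head:    ^)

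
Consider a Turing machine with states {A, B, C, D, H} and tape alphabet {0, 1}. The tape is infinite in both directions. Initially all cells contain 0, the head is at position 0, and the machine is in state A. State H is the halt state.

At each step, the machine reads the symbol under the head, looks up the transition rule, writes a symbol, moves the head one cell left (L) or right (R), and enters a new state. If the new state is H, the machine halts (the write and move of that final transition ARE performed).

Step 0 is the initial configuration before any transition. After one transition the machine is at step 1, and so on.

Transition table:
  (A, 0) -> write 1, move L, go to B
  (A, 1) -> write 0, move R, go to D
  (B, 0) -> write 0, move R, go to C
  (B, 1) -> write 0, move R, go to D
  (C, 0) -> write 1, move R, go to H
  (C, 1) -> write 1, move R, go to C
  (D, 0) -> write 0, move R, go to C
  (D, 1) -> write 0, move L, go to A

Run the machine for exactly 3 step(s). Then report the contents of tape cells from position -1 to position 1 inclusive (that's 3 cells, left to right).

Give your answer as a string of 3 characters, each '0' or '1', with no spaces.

Step 1: in state A at pos 0, read 0 -> (A,0)->write 1,move L,goto B. Now: state=B, head=-1, tape[-2..1]=0010 (head:  ^)
Step 2: in state B at pos -1, read 0 -> (B,0)->write 0,move R,goto C. Now: state=C, head=0, tape[-2..1]=0010 (head:   ^)
Step 3: in state C at pos 0, read 1 -> (C,1)->write 1,move R,goto C. Now: state=C, head=1, tape[-2..2]=00100 (head:    ^)

Answer: 010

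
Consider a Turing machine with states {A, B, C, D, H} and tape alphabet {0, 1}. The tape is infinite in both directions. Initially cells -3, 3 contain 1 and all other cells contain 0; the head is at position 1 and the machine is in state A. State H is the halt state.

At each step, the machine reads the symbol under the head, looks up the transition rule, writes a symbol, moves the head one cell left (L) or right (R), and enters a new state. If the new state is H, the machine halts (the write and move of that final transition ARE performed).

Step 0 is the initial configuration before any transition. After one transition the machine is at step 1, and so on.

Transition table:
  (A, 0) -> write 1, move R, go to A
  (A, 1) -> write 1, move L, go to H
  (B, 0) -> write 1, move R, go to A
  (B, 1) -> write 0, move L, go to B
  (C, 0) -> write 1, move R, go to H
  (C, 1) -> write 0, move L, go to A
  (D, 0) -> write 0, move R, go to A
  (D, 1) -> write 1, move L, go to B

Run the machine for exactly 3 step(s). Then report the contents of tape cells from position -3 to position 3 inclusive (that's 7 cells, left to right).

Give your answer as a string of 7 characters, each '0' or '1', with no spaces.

Step 1: in state A at pos 1, read 0 -> (A,0)->write 1,move R,goto A. Now: state=A, head=2, tape[-4..4]=010001010 (head:       ^)
Step 2: in state A at pos 2, read 0 -> (A,0)->write 1,move R,goto A. Now: state=A, head=3, tape[-4..4]=010001110 (head:        ^)
Step 3: in state A at pos 3, read 1 -> (A,1)->write 1,move L,goto H. Now: state=H, head=2, tape[-4..4]=010001110 (head:       ^)

Answer: 1000111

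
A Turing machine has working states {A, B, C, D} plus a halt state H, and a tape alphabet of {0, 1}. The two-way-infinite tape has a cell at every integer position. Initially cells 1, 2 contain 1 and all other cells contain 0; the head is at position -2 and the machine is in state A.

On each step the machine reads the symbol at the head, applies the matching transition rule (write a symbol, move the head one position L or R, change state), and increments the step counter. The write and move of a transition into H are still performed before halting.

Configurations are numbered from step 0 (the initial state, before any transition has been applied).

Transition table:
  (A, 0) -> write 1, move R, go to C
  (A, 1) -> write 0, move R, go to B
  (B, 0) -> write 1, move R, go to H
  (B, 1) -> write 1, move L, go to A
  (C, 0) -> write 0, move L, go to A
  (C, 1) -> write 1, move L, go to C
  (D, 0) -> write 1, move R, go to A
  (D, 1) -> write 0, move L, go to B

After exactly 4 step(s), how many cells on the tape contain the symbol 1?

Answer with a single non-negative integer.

Answer: 3

Derivation:
Step 1: in state A at pos -2, read 0 -> (A,0)->write 1,move R,goto C. Now: state=C, head=-1, tape[-3..3]=0100110 (head:   ^)
Step 2: in state C at pos -1, read 0 -> (C,0)->write 0,move L,goto A. Now: state=A, head=-2, tape[-3..3]=0100110 (head:  ^)
Step 3: in state A at pos -2, read 1 -> (A,1)->write 0,move R,goto B. Now: state=B, head=-1, tape[-3..3]=0000110 (head:   ^)
Step 4: in state B at pos -1, read 0 -> (B,0)->write 1,move R,goto H. Now: state=H, head=0, tape[-3..3]=0010110 (head:    ^)
Cells containing 1 after step 4: {-1, 1, 2} -> 3 cell(s)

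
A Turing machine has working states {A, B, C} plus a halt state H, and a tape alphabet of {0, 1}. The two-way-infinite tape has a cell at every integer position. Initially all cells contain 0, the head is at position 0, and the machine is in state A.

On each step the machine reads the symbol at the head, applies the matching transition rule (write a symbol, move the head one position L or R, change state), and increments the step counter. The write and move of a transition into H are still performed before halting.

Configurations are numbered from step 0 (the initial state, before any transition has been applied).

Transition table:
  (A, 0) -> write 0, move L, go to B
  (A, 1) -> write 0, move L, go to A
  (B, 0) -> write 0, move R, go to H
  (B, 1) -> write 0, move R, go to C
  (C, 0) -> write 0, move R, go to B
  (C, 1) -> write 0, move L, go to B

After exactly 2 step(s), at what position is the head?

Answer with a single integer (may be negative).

Step 1: in state A at pos 0, read 0 -> (A,0)->write 0,move L,goto B. Now: state=B, head=-1, tape[-2..1]=0000 (head:  ^)
Step 2: in state B at pos -1, read 0 -> (B,0)->write 0,move R,goto H. Now: state=H, head=0, tape[-2..1]=0000 (head:   ^)

Answer: 0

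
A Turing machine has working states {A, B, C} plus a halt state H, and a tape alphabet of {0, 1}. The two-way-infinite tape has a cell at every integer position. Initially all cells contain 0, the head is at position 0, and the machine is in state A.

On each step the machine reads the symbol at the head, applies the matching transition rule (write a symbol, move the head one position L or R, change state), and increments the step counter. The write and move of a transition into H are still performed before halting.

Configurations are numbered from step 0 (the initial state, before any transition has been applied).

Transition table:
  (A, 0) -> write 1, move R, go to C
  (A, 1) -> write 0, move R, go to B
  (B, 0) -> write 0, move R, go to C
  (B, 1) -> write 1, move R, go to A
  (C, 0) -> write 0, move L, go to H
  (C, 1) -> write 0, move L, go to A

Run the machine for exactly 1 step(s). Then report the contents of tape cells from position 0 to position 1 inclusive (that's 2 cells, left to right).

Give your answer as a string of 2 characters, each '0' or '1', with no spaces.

Answer: 10

Derivation:
Step 1: in state A at pos 0, read 0 -> (A,0)->write 1,move R,goto C. Now: state=C, head=1, tape[-1..2]=0100 (head:   ^)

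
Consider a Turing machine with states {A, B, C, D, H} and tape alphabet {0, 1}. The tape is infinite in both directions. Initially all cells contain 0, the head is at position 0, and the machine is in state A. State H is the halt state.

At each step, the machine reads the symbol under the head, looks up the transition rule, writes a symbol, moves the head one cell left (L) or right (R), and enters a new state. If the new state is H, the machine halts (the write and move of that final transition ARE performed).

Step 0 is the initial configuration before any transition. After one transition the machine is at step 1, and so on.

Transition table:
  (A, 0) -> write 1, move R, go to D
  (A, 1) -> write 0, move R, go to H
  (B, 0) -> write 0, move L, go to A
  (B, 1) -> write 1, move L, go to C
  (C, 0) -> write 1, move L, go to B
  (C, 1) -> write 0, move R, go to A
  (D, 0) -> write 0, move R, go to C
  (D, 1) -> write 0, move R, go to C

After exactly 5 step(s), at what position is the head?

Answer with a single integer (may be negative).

Step 1: in state A at pos 0, read 0 -> (A,0)->write 1,move R,goto D. Now: state=D, head=1, tape[-1..2]=0100 (head:   ^)
Step 2: in state D at pos 1, read 0 -> (D,0)->write 0,move R,goto C. Now: state=C, head=2, tape[-1..3]=01000 (head:    ^)
Step 3: in state C at pos 2, read 0 -> (C,0)->write 1,move L,goto B. Now: state=B, head=1, tape[-1..3]=01010 (head:   ^)
Step 4: in state B at pos 1, read 0 -> (B,0)->write 0,move L,goto A. Now: state=A, head=0, tape[-1..3]=01010 (head:  ^)
Step 5: in state A at pos 0, read 1 -> (A,1)->write 0,move R,goto H. Now: state=H, head=1, tape[-1..3]=00010 (head:   ^)

Answer: 1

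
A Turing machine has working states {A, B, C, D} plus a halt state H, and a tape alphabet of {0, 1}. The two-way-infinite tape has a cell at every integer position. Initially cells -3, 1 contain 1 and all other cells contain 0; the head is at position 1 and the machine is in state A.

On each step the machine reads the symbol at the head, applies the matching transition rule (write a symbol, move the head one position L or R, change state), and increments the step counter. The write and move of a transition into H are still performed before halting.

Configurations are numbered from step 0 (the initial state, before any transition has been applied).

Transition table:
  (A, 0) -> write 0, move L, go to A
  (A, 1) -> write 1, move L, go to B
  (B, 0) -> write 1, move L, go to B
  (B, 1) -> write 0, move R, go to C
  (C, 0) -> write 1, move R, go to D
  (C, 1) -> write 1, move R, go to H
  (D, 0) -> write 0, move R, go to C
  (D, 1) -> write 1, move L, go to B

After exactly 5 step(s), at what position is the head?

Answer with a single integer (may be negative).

Answer: -2

Derivation:
Step 1: in state A at pos 1, read 1 -> (A,1)->write 1,move L,goto B. Now: state=B, head=0, tape[-4..2]=0100010 (head:     ^)
Step 2: in state B at pos 0, read 0 -> (B,0)->write 1,move L,goto B. Now: state=B, head=-1, tape[-4..2]=0100110 (head:    ^)
Step 3: in state B at pos -1, read 0 -> (B,0)->write 1,move L,goto B. Now: state=B, head=-2, tape[-4..2]=0101110 (head:   ^)
Step 4: in state B at pos -2, read 0 -> (B,0)->write 1,move L,goto B. Now: state=B, head=-3, tape[-4..2]=0111110 (head:  ^)
Step 5: in state B at pos -3, read 1 -> (B,1)->write 0,move R,goto C. Now: state=C, head=-2, tape[-4..2]=0011110 (head:   ^)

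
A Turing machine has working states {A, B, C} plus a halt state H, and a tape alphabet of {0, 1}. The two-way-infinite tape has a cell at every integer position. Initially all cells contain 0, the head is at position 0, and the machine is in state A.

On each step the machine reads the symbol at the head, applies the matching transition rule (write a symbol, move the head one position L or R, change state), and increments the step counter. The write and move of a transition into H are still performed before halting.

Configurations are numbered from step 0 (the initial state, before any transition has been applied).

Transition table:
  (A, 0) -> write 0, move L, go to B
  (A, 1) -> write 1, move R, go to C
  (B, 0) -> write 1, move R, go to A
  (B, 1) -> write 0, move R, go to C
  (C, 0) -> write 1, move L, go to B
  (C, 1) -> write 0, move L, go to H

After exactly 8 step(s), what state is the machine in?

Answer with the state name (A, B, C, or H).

Answer: B

Derivation:
Step 1: in state A at pos 0, read 0 -> (A,0)->write 0,move L,goto B. Now: state=B, head=-1, tape[-2..1]=0000 (head:  ^)
Step 2: in state B at pos -1, read 0 -> (B,0)->write 1,move R,goto A. Now: state=A, head=0, tape[-2..1]=0100 (head:   ^)
Step 3: in state A at pos 0, read 0 -> (A,0)->write 0,move L,goto B. Now: state=B, head=-1, tape[-2..1]=0100 (head:  ^)
Step 4: in state B at pos -1, read 1 -> (B,1)->write 0,move R,goto C. Now: state=C, head=0, tape[-2..1]=0000 (head:   ^)
Step 5: in state C at pos 0, read 0 -> (C,0)->write 1,move L,goto B. Now: state=B, head=-1, tape[-2..1]=0010 (head:  ^)
Step 6: in state B at pos -1, read 0 -> (B,0)->write 1,move R,goto A. Now: state=A, head=0, tape[-2..1]=0110 (head:   ^)
Step 7: in state A at pos 0, read 1 -> (A,1)->write 1,move R,goto C. Now: state=C, head=1, tape[-2..2]=01100 (head:    ^)
Step 8: in state C at pos 1, read 0 -> (C,0)->write 1,move L,goto B. Now: state=B, head=0, tape[-2..2]=01110 (head:   ^)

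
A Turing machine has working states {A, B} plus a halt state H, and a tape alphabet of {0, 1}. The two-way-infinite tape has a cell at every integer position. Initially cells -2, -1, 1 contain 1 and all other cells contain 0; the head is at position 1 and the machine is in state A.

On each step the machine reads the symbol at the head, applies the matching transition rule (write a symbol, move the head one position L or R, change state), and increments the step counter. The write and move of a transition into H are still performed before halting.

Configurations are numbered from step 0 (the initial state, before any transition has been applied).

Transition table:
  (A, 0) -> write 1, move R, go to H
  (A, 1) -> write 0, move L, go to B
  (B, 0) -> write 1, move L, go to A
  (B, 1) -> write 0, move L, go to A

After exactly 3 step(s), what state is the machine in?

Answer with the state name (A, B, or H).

Answer: B

Derivation:
Step 1: in state A at pos 1, read 1 -> (A,1)->write 0,move L,goto B. Now: state=B, head=0, tape[-3..2]=011000 (head:    ^)
Step 2: in state B at pos 0, read 0 -> (B,0)->write 1,move L,goto A. Now: state=A, head=-1, tape[-3..2]=011100 (head:   ^)
Step 3: in state A at pos -1, read 1 -> (A,1)->write 0,move L,goto B. Now: state=B, head=-2, tape[-3..2]=010100 (head:  ^)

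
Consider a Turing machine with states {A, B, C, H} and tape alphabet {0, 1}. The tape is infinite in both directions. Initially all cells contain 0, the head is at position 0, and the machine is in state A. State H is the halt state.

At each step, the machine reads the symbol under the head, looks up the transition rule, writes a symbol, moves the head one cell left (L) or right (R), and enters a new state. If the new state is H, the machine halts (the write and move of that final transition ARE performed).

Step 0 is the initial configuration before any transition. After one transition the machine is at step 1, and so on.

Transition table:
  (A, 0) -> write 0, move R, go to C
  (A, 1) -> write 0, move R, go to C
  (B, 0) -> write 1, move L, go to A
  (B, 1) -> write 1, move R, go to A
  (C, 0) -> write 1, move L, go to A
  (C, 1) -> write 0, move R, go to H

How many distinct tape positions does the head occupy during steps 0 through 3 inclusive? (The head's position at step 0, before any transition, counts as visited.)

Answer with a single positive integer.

Step 1: in state A at pos 0, read 0 -> (A,0)->write 0,move R,goto C. Now: state=C, head=1, tape[-1..2]=0000 (head:   ^)
Step 2: in state C at pos 1, read 0 -> (C,0)->write 1,move L,goto A. Now: state=A, head=0, tape[-1..2]=0010 (head:  ^)
Step 3: in state A at pos 0, read 0 -> (A,0)->write 0,move R,goto C. Now: state=C, head=1, tape[-1..2]=0010 (head:   ^)
Head positions at steps 0..3: starting at 0, distinct positions visited = {0, 1} -> 2 position(s)

Answer: 2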